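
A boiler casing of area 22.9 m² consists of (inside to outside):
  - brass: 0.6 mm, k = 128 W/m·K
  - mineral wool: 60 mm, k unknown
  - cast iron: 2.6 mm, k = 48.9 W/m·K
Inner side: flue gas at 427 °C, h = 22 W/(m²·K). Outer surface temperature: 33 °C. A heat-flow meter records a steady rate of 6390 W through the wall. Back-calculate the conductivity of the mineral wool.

Using the resistance-network approach (series):
R_inner film = 1/(h_i·A) = 1/(22×22.9) = 0.001985 K/W
R_brass = L/(kA) = 0.0006/(128×22.9) = 2.047×10^-7 K/W
R_cast iron = L/(kA) = 0.0026/(48.9×22.9) = 2.322×10^-6 K/W
Sum of known resistances R_other = 0.001987 K/W
Total R = ΔT/Q = 394/6390 = 0.06166 K/W
R_mineral wool = R_total − R_other = 0.05967 K/W
k = L/(R·A) = 0.06/(0.05967×22.9)

k ≈ 0.0439 W/(m·K)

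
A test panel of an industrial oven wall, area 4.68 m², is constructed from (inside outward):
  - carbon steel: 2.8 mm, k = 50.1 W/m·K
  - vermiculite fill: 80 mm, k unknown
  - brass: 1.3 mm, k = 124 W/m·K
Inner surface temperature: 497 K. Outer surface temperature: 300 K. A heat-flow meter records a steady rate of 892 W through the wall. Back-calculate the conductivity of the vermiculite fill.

Series thermal resistances:
R_carbon steel = L/(kA) = 0.0028/(50.1×4.68) = 1.194×10^-5 K/W
R_brass = L/(kA) = 0.0013/(124×4.68) = 2.24×10^-6 K/W
Sum of known resistances R_other = 1.418×10^-5 K/W
Total R = ΔT/Q = 197/892 = 0.2209 K/W
R_vermiculite fill = R_total − R_other = 0.2208 K/W
k = L/(R·A) = 0.08/(0.2208×4.68)

k ≈ 0.0774 W/(m·K)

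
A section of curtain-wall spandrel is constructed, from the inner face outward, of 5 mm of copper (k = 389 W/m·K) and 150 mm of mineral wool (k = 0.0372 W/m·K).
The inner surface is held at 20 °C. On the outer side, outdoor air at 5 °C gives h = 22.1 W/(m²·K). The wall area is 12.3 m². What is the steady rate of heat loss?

Q ≈ 45.2 W

Series thermal resistances:
R_copper = L/(kA) = 0.005/(389×12.3) = 1.045×10^-6 K/W
R_mineral wool = L/(kA) = 0.15/(0.0372×12.3) = 0.3278 K/W
R_outer film = 1/(h_o·A) = 1/(22.1×12.3) = 0.003679 K/W
R_total = 0.3315 K/W
Q = ΔT / R_total = 15 / 0.3315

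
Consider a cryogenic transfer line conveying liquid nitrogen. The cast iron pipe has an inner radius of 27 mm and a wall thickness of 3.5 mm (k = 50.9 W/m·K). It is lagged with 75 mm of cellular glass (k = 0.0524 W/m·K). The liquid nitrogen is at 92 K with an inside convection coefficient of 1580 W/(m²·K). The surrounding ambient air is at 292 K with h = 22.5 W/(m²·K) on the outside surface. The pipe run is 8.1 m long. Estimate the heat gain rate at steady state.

Q ≈ 422 W

Cylindrical conduction, so R = ln(r₂/r₁)/(2πkL) per layer, in series:
R_inner film = 1/(h_i·2πr₁L) = 1/(1580×2π×0.027×8.1) = 4.606×10^-4 K/W
R_cast iron pipe wall = ln(30.5/27)/(2π×50.9×8.1) = 4.705×10^-5 K/W
R_cellular glass = ln(105.5/30.5)/(2π×0.0524×8.1) = 0.4653 K/W
R_outer film = 1/(h_o·2πr_oL) = 1/(22.5×2π×0.1055×8.1) = 0.008278 K/W
R_total = 0.4741 K/W
Q = ΔT/R_total = 200/0.4741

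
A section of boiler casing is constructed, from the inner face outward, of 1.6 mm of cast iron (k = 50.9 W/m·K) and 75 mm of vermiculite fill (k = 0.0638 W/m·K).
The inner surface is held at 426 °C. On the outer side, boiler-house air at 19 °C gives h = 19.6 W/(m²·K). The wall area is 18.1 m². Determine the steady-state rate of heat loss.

Series thermal resistances:
R_cast iron = L/(kA) = 0.0016/(50.9×18.1) = 1.737×10^-6 K/W
R_vermiculite fill = L/(kA) = 0.075/(0.0638×18.1) = 0.06495 K/W
R_outer film = 1/(h_o·A) = 1/(19.6×18.1) = 0.002819 K/W
R_total = 0.06777 K/W
Q = ΔT / R_total = 407 / 0.06777

Q ≈ 6010 W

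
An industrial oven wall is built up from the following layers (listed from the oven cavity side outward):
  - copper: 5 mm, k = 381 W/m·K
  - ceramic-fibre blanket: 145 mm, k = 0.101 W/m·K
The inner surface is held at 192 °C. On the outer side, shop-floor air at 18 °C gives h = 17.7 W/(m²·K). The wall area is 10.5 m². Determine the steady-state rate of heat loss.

Q ≈ 1220 W

Model the wall as resistances in series:
R_copper = L/(kA) = 0.005/(381×10.5) = 1.25×10^-6 K/W
R_ceramic-fibre blanket = L/(kA) = 0.145/(0.101×10.5) = 0.1367 K/W
R_outer film = 1/(h_o·A) = 1/(17.7×10.5) = 0.005381 K/W
R_total = 0.1421 K/W
Q = ΔT / R_total = 174 / 0.1421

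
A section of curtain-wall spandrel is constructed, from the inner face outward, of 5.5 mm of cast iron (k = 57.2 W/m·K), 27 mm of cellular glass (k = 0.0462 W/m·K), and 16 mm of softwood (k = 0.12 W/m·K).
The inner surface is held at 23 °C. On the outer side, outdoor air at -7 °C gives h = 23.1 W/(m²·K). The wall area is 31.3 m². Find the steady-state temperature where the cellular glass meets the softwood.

T ≈ -0.0384 °C

Treating each layer as a thermal resistance in series:
R_cast iron = L/(kA) = 0.0055/(57.2×31.3) = 3.072×10^-6 K/W
R_cellular glass = L/(kA) = 0.027/(0.0462×31.3) = 0.01867 K/W
R_softwood = L/(kA) = 0.016/(0.12×31.3) = 0.00426 K/W
R_outer film = 1/(h_o·A) = 1/(23.1×31.3) = 0.001383 K/W
R_total = 0.02432 K/W;  Q = ΔT/R_total = 30/0.02432 = 1234 W
T_interface = T_inner − Q·ΣR(inner→interface) = 23 − 1230×0.01867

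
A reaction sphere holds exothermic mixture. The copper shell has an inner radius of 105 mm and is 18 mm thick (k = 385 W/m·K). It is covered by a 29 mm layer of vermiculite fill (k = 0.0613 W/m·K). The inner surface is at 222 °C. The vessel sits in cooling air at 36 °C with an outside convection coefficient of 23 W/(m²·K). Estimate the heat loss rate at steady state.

Q ≈ 86 W

Spherical conduction: R = (1/r_in − 1/r_out)/(4πk) per layer; series-sum.
R_copper shell = (1/0.105 − 1/0.123)/(4π×385) = 2.881×10^-4 K/W
R_vermiculite fill = (1/0.123 − 1/0.152)/(4π×0.0613) = 2.014 K/W
R_outer film = 1/(h·4πr_o²) = 1/(23×4π×0.152²) = 0.1498 K/W
R_total = 2.164 K/W
Q = ΔT/R_total = 186/2.164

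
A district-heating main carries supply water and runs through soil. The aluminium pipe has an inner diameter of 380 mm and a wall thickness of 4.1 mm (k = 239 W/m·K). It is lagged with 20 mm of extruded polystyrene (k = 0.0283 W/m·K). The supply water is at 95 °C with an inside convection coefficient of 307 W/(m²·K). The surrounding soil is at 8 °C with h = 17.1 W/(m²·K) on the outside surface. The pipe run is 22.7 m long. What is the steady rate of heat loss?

Q ≈ 3300 W

For a radial system each layer contributes R = ln(r_out/r_in)/(2πkL); films add R = 1/(hA).
R_inner film = 1/(h_i·2πr₁L) = 1/(307×2π×0.19×22.7) = 1.202×10^-4 K/W
R_aluminium pipe wall = ln(194.1/190)/(2π×239×22.7) = 6.263×10^-7 K/W
R_extruded polystyrene = ln(214.1/194.1)/(2π×0.0283×22.7) = 0.0243 K/W
R_outer film = 1/(h_o·2πr_oL) = 1/(17.1×2π×0.2141×22.7) = 0.001915 K/W
R_total = 0.02633 K/W
Q = ΔT/R_total = 87/0.02633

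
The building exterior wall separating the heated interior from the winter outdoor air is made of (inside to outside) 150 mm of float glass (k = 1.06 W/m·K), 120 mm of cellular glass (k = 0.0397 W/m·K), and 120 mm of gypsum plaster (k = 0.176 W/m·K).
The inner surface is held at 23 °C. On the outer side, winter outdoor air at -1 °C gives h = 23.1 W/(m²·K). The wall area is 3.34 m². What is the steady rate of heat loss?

Q ≈ 20.6 W

Series thermal resistances:
R_float glass = L/(kA) = 0.15/(1.06×3.34) = 0.04237 K/W
R_cellular glass = L/(kA) = 0.12/(0.0397×3.34) = 0.905 K/W
R_gypsum plaster = L/(kA) = 0.12/(0.176×3.34) = 0.2041 K/W
R_outer film = 1/(h_o·A) = 1/(23.1×3.34) = 0.01296 K/W
R_total = 1.164 K/W
Q = ΔT / R_total = 24 / 1.164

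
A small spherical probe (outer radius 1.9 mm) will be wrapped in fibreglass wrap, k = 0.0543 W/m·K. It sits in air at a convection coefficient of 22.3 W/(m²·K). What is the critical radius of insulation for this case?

r_cr ≈ 4.87 mm

For a sphere r_cr = 2k/h = 2×0.0543/22.3
r_cr = 4.87 mm; since the bare radius (1.9 mm) is below r_cr, adding a thin layer of insulation will *increase* heat loss.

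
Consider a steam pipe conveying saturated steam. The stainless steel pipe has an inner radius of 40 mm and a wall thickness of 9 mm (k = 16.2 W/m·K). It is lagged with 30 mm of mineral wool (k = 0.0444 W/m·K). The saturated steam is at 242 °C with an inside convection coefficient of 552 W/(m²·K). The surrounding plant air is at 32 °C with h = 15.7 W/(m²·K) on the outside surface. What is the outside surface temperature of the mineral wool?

T ≈ 46.6 °C

For a radial system each layer contributes R = ln(r_out/r_in)/(2πkL); films add R = 1/(hA).
R_inner film = 1/(h_i·2πr₁L) = 1/(552×2π×0.04×1) = 0.007208 K/W
R_stainless steel pipe wall = ln(49/40)/(2π×16.2×1) = 0.001994 K/W
R_mineral wool = ln(79/49)/(2π×0.0444×1) = 1.712 K/W
R_outer film = 1/(h_o·2πr_oL) = 1/(15.7×2π×0.079×1) = 0.1283 K/W
R_total = 1.85 K/W
Q = ΔT/R_total = 210/1.85
Q = 114 W/m
T_interface = T_inner − Q·ΣR(inner→interface) = 242 − 114×1.721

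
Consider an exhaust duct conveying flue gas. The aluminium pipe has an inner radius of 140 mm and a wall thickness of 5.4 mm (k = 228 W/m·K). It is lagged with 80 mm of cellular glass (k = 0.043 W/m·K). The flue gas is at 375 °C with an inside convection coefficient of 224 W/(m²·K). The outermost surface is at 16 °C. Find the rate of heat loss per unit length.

Treating each annulus and film as a series resistance:
R_inner film = 1/(h_i·2πr₁L) = 1/(224×2π×0.14×1) = 0.005075 K/W
R_aluminium pipe wall = ln(145.4/140)/(2π×228×1) = 2.642×10^-5 K/W
R_cellular glass = ln(225.4/145.4)/(2π×0.043×1) = 1.623 K/W
R_total = 1.628 K/W
Q = ΔT/R_total = 359/1.628

q′ ≈ 221 W/m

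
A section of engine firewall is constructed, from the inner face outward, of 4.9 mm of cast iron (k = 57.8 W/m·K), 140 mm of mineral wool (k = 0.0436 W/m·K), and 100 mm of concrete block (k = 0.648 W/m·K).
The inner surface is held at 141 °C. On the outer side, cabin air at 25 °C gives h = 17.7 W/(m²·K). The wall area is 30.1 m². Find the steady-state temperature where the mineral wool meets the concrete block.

Series thermal resistances:
R_cast iron = L/(kA) = 0.0049/(57.8×30.1) = 2.816×10^-6 K/W
R_mineral wool = L/(kA) = 0.14/(0.0436×30.1) = 0.1067 K/W
R_concrete block = L/(kA) = 0.1/(0.648×30.1) = 0.005127 K/W
R_outer film = 1/(h_o·A) = 1/(17.7×30.1) = 0.001877 K/W
R_total = 0.1137 K/W;  Q = ΔT/R_total = 116/0.1137 = 1020 W
T_interface = T_inner − Q·ΣR(inner→interface) = 141 − 1020×0.1067

T ≈ 32.1 °C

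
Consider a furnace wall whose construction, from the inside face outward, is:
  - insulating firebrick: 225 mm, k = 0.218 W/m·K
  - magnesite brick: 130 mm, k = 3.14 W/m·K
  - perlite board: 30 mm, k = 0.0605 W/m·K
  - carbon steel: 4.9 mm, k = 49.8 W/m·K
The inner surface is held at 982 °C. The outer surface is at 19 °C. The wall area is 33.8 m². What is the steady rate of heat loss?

Q ≈ 20700 W

Treating each layer as a thermal resistance in series:
R_insulating firebrick = L/(kA) = 0.225/(0.218×33.8) = 0.03054 K/W
R_magnesite brick = L/(kA) = 0.13/(3.14×33.8) = 0.001225 K/W
R_perlite board = L/(kA) = 0.03/(0.0605×33.8) = 0.01467 K/W
R_carbon steel = L/(kA) = 0.0049/(49.8×33.8) = 2.911×10^-6 K/W
R_total = 0.04643 K/W
Q = ΔT / R_total = 963 / 0.04643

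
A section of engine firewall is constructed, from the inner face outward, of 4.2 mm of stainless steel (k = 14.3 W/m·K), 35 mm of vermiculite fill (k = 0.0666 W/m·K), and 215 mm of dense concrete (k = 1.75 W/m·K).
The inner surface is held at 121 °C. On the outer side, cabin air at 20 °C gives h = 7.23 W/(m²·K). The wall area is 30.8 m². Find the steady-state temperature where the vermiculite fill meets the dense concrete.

T ≈ 53.5 °C

Treating each layer as a thermal resistance in series:
R_stainless steel = L/(kA) = 0.0042/(14.3×30.8) = 9.536×10^-6 K/W
R_vermiculite fill = L/(kA) = 0.035/(0.0666×30.8) = 0.01706 K/W
R_dense concrete = L/(kA) = 0.215/(1.75×30.8) = 0.003989 K/W
R_outer film = 1/(h_o·A) = 1/(7.23×30.8) = 0.004491 K/W
R_total = 0.02555 K/W;  Q = ΔT/R_total = 101/0.02555 = 3953 W
T_interface = T_inner − Q·ΣR(inner→interface) = 121 − 3950×0.01707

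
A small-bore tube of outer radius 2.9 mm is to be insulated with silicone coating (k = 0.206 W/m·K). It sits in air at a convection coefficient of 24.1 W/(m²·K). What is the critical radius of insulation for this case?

r_cr ≈ 8.55 mm

For a cylinder r_cr = k/h = 0.206/24.1
r_cr = 8.55 mm; since the bare radius (2.9 mm) is below r_cr, adding a thin layer of insulation will *increase* heat loss.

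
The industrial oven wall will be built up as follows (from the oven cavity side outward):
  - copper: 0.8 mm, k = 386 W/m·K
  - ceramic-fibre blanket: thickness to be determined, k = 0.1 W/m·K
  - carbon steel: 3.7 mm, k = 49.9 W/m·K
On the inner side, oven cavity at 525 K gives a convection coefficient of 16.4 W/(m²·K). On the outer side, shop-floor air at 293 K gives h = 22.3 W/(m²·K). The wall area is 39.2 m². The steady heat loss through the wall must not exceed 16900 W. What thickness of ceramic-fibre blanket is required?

L ≈ 43.2 mm

Model the wall as resistances in series:
R_inner film = 1/(h_i·A) = 1/(16.4×39.2) = 0.001556 K/W
R_copper = L/(kA) = 0.0008/(386×39.2) = 5.287×10^-8 K/W
R_carbon steel = L/(kA) = 0.0037/(49.9×39.2) = 1.892×10^-6 K/W
R_outer film = 1/(h_o·A) = 1/(22.3×39.2) = 0.001144 K/W
Sum of the known resistances R_other = 0.002701 K/W
Required total resistance R_tot = ΔT/Q_allow = 232/16900 = 0.01373 K/W
R_ceramic-fibre blanket = R_tot − R_other = 0.01103 K/W
L = R·k·A = 0.01103×0.1×39.2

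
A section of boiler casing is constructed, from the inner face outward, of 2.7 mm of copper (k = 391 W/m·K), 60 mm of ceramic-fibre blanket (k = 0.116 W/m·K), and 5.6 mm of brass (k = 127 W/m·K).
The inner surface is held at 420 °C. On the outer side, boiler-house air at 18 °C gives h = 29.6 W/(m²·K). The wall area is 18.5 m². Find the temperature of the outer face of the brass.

T ≈ 42.6 °C

Using the resistance-network approach (series):
R_copper = L/(kA) = 0.0027/(391×18.5) = 3.733×10^-7 K/W
R_ceramic-fibre blanket = L/(kA) = 0.06/(0.116×18.5) = 0.02796 K/W
R_brass = L/(kA) = 0.0056/(127×18.5) = 2.383×10^-6 K/W
R_outer film = 1/(h_o·A) = 1/(29.6×18.5) = 0.001826 K/W
R_total = 0.02979 K/W;  Q = ΔT/R_total = 402/0.02979 = 13500 W
T_interface = T_inner − Q·ΣR(inner→interface) = 420 − 13500×0.02796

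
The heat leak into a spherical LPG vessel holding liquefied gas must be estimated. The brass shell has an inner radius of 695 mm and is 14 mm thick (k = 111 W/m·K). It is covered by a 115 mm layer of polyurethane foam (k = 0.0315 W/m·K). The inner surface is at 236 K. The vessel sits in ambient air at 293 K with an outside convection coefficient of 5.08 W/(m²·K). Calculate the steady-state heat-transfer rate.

Each spherical layer contributes R = (1/r_i − 1/r_o)/(4πk):
R_brass shell = (1/0.695 − 1/0.709)/(4π×111) = 2.037×10^-5 K/W
R_polyurethane foam = (1/0.709 − 1/0.824)/(4π×0.0315) = 0.4973 K/W
R_outer film = 1/(h·4πr_o²) = 1/(5.08×4π×0.824²) = 0.02307 K/W
R_total = 0.5204 K/W
Q = ΔT/R_total = 57/0.5204

Q ≈ 110 W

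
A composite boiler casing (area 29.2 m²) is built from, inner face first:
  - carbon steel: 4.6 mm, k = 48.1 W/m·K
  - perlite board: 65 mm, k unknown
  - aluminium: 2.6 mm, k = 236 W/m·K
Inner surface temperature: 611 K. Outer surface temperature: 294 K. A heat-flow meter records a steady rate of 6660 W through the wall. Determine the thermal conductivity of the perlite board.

Thermal resistances in series:
R_carbon steel = L/(kA) = 0.0046/(48.1×29.2) = 3.275×10^-6 K/W
R_aluminium = L/(kA) = 0.0026/(236×29.2) = 3.773×10^-7 K/W
Sum of known resistances R_other = 3.652×10^-6 K/W
Total R = ΔT/Q = 317/6660 = 0.0476 K/W
R_perlite board = R_total − R_other = 0.04759 K/W
k = L/(R·A) = 0.065/(0.04759×29.2)

k ≈ 0.0468 W/(m·K)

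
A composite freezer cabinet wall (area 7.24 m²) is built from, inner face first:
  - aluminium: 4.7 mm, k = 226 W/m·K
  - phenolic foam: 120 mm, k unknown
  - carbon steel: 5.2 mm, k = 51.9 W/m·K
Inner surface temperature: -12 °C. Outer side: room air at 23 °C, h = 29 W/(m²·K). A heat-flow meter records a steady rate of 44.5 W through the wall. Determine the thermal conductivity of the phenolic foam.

Treating each layer as a thermal resistance in series:
R_aluminium = L/(kA) = 0.0047/(226×7.24) = 2.872×10^-6 K/W
R_carbon steel = L/(kA) = 0.0052/(51.9×7.24) = 1.384×10^-5 K/W
R_outer film = 1/(h_o·A) = 1/(29×7.24) = 0.004763 K/W
Sum of known resistances R_other = 0.00478 K/W
Total R = ΔT/Q = 35/44.5 = 0.7865 K/W
R_phenolic foam = R_total − R_other = 0.7817 K/W
k = L/(R·A) = 0.12/(0.7817×7.24)

k ≈ 0.0212 W/(m·K)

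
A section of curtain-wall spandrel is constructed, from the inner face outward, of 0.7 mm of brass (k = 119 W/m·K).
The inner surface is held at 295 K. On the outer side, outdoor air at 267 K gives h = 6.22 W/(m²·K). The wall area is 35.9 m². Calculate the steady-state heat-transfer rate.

Model the wall as resistances in series:
R_brass = L/(kA) = 0.0007/(119×35.9) = 1.639×10^-7 K/W
R_outer film = 1/(h_o·A) = 1/(6.22×35.9) = 0.004478 K/W
R_total = 0.004478 K/W
Q = ΔT / R_total = 28 / 0.004478

Q ≈ 6250 W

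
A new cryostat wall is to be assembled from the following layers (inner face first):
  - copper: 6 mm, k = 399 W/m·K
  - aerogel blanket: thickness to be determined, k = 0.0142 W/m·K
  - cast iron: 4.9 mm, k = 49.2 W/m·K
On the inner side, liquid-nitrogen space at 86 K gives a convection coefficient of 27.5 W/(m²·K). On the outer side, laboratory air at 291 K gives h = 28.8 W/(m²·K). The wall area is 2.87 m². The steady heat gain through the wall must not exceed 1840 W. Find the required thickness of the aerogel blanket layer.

L ≈ 3.53 mm

Thermal resistances in series:
R_inner film = 1/(h_i·A) = 1/(27.5×2.87) = 0.01267 K/W
R_copper = L/(kA) = 0.006/(399×2.87) = 5.24×10^-6 K/W
R_cast iron = L/(kA) = 0.0049/(49.2×2.87) = 3.47×10^-5 K/W
R_outer film = 1/(h_o·A) = 1/(28.8×2.87) = 0.0121 K/W
Sum of the known resistances R_other = 0.02481 K/W
Required total resistance R_tot = ΔT/Q_allow = 205/1840 = 0.1114 K/W
R_aerogel blanket = R_tot − R_other = 0.0866 K/W
L = R·k·A = 0.0866×0.0142×2.87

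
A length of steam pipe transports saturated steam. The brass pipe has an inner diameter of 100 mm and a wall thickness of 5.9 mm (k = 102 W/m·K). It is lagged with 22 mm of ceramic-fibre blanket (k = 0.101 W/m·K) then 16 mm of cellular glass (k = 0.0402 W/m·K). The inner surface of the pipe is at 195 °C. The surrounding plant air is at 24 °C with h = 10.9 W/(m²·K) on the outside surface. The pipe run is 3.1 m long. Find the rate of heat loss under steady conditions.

Per-layer cylindrical resistances, series-summed:
R_brass pipe wall = ln(55.9/50)/(2π×102×3.1) = 5.614×10^-5 K/W
R_ceramic-fibre blanket = ln(77.9/55.9)/(2π×0.101×3.1) = 0.1687 K/W
R_cellular glass = ln(93.9/77.9)/(2π×0.0402×3.1) = 0.2386 K/W
R_outer film = 1/(h_o·2πr_oL) = 1/(10.9×2π×0.0939×3.1) = 0.05016 K/W
R_total = 0.4575 K/W
Q = ΔT/R_total = 171/0.4575

Q ≈ 374 W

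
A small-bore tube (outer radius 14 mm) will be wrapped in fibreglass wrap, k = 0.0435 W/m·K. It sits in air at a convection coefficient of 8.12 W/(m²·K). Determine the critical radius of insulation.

For a cylinder r_cr = k/h = 0.0435/8.12
r_cr = 5.36 mm; since the bare radius (14 mm) is above r_cr, any added insulation will reduce heat loss.

r_cr ≈ 5.36 mm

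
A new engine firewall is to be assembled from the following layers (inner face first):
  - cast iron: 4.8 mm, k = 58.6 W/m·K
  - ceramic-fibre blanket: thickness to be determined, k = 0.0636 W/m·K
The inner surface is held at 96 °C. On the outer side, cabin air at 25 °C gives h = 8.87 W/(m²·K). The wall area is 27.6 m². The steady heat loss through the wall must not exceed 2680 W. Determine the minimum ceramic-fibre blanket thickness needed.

Series thermal resistances:
R_cast iron = L/(kA) = 0.0048/(58.6×27.6) = 2.968×10^-6 K/W
R_outer film = 1/(h_o·A) = 1/(8.87×27.6) = 0.004085 K/W
Sum of the known resistances R_other = 0.004088 K/W
Required total resistance R_tot = ΔT/Q_allow = 71/2680 = 0.02649 K/W
R_ceramic-fibre blanket = R_tot − R_other = 0.0224 K/W
L = R·k·A = 0.0224×0.0636×27.6

L ≈ 39.3 mm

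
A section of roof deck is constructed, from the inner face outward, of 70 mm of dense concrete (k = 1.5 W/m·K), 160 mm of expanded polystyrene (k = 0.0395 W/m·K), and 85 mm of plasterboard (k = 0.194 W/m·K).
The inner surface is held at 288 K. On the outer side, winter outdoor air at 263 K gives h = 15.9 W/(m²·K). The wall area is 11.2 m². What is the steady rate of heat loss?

Series thermal resistances:
R_dense concrete = L/(kA) = 0.07/(1.5×11.2) = 0.004167 K/W
R_expanded polystyrene = L/(kA) = 0.16/(0.0395×11.2) = 0.3617 K/W
R_plasterboard = L/(kA) = 0.085/(0.194×11.2) = 0.03912 K/W
R_outer film = 1/(h_o·A) = 1/(15.9×11.2) = 0.005615 K/W
R_total = 0.4106 K/W
Q = ΔT / R_total = 25 / 0.4106

Q ≈ 60.9 W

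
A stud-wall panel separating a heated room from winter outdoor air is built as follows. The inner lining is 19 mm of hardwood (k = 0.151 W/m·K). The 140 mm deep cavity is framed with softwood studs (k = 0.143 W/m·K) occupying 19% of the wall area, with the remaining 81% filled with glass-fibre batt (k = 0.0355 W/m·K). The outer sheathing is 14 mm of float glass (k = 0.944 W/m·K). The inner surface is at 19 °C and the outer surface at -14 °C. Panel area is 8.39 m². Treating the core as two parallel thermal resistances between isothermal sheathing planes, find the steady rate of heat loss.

Q ≈ 105 W

Sheathing layers in series; stud and cavity paths in parallel between them.
R_inner = 0.019/(0.151×8.39) = 0.015 K/W
R_stud  = 0.14/(0.143×0.19×8.39) = 0.6142 K/W
R_cav   = 0.14/(0.0355×0.81×8.39) = 0.5803 K/W
1/R_core = 1/R_stud + 1/R_cav → R_core = 0.2984 K/W
R_outer = 0.014/(0.944×8.39) = 0.001768 K/W
R_total = 0.3151 K/W
Q = ΔT/R_total = 33/0.3151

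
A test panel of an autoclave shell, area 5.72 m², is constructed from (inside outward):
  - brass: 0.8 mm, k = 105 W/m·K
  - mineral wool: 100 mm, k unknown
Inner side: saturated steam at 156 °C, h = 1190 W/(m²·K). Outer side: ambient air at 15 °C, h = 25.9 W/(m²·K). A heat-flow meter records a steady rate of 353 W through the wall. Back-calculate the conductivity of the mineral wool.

k ≈ 0.0445 W/(m·K)

Treating each layer as a thermal resistance in series:
R_inner film = 1/(h_i·A) = 1/(1190×5.72) = 1.469×10^-4 K/W
R_brass = L/(kA) = 0.0008/(105×5.72) = 1.332×10^-6 K/W
R_outer film = 1/(h_o·A) = 1/(25.9×5.72) = 0.00675 K/W
Sum of known resistances R_other = 0.006898 K/W
Total R = ΔT/Q = 141/353 = 0.3994 K/W
R_mineral wool = R_total − R_other = 0.3925 K/W
k = L/(R·A) = 0.1/(0.3925×5.72)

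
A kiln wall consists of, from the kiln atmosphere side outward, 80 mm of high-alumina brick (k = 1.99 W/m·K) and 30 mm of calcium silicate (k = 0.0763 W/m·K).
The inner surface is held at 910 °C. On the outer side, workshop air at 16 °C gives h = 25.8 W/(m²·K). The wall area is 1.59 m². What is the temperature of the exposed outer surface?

Series thermal resistances:
R_high-alumina brick = L/(kA) = 0.08/(1.99×1.59) = 0.02528 K/W
R_calcium silicate = L/(kA) = 0.03/(0.0763×1.59) = 0.2473 K/W
R_outer film = 1/(h_o·A) = 1/(25.8×1.59) = 0.02438 K/W
R_total = 0.2969 K/W;  Q = ΔT/R_total = 894/0.2969 = 3011 W
T_interface = T_inner − Q·ΣR(inner→interface) = 910 − 3010×0.2726

T ≈ 89.4 °C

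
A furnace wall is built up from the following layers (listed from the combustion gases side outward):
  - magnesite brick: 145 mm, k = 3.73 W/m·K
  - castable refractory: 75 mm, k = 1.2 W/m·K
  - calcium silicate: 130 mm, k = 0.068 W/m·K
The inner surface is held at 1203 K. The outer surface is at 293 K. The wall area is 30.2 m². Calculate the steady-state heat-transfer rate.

Q ≈ 13700 W

Treating each layer as a thermal resistance in series:
R_magnesite brick = L/(kA) = 0.145/(3.73×30.2) = 0.001287 K/W
R_castable refractory = L/(kA) = 0.075/(1.2×30.2) = 0.00207 K/W
R_calcium silicate = L/(kA) = 0.13/(0.068×30.2) = 0.0633 K/W
R_total = 0.06666 K/W
Q = ΔT / R_total = 910 / 0.06666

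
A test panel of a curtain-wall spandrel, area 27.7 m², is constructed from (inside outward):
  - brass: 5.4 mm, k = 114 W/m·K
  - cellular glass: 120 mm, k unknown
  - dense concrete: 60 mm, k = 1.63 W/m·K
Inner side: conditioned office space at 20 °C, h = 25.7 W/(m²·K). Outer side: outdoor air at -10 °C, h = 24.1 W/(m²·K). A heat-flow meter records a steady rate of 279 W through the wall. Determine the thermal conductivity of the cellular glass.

Series thermal resistances:
R_inner film = 1/(h_i·A) = 1/(25.7×27.7) = 0.001405 K/W
R_brass = L/(kA) = 0.0054/(114×27.7) = 1.71×10^-6 K/W
R_dense concrete = L/(kA) = 0.06/(1.63×27.7) = 0.001329 K/W
R_outer film = 1/(h_o·A) = 1/(24.1×27.7) = 0.001498 K/W
Sum of known resistances R_other = 0.004233 K/W
Total R = ΔT/Q = 30/279 = 0.1075 K/W
R_cellular glass = R_total − R_other = 0.1033 K/W
k = L/(R·A) = 0.12/(0.1033×27.7)

k ≈ 0.0419 W/(m·K)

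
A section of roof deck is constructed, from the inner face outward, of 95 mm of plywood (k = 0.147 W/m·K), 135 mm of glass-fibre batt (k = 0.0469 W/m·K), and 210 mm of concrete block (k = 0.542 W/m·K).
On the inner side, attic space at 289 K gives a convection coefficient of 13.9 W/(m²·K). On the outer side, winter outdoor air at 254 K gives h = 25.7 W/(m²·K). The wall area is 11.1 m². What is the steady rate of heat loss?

Q ≈ 96.6 W

Thermal resistances in series:
R_inner film = 1/(h_i·A) = 1/(13.9×11.1) = 0.006481 K/W
R_plywood = L/(kA) = 0.095/(0.147×11.1) = 0.05822 K/W
R_glass-fibre batt = L/(kA) = 0.135/(0.0469×11.1) = 0.2593 K/W
R_concrete block = L/(kA) = 0.21/(0.542×11.1) = 0.03491 K/W
R_outer film = 1/(h_o·A) = 1/(25.7×11.1) = 0.003505 K/W
R_total = 0.3624 K/W
Q = ΔT / R_total = 35 / 0.3624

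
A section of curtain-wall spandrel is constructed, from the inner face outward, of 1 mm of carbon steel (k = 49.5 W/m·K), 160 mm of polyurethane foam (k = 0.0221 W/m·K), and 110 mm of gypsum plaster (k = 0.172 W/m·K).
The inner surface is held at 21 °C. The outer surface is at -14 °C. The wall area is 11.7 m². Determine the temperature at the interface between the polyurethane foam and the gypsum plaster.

Thermal resistances in series:
R_carbon steel = L/(kA) = 0.001/(49.5×11.7) = 1.727×10^-6 K/W
R_polyurethane foam = L/(kA) = 0.16/(0.0221×11.7) = 0.6188 K/W
R_gypsum plaster = L/(kA) = 0.11/(0.172×11.7) = 0.05466 K/W
R_total = 0.6735 K/W;  Q = ΔT/R_total = 35/0.6735 = 51.97 W
T_interface = T_inner − Q·ΣR(inner→interface) = 21 − 52×0.6188

T ≈ -11.2 °C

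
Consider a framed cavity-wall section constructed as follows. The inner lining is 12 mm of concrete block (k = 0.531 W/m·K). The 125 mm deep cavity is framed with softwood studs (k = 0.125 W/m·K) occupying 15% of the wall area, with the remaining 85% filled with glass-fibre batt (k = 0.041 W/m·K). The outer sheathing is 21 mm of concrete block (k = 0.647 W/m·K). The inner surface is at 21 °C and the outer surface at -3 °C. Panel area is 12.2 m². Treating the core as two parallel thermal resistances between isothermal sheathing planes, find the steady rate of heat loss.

Q ≈ 123 W

Sheathing layers in series; stud and cavity paths in parallel between them.
R_inner = 0.012/(0.531×12.2) = 0.001852 K/W
R_stud  = 0.125/(0.125×0.15×12.2) = 0.5464 K/W
R_cav   = 0.125/(0.041×0.85×12.2) = 0.294 K/W
1/R_core = 1/R_stud + 1/R_cav → R_core = 0.1912 K/W
R_outer = 0.021/(0.647×12.2) = 0.00266 K/W
R_total = 0.1957 K/W
Q = ΔT/R_total = 24/0.1957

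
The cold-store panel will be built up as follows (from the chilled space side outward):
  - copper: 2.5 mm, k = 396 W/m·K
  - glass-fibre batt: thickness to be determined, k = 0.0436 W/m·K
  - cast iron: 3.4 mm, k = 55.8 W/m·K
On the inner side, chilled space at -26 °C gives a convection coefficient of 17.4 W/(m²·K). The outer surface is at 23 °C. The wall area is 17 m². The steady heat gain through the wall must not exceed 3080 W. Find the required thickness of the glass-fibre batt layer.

Model the wall as resistances in series:
R_inner film = 1/(h_i·A) = 1/(17.4×17) = 0.003381 K/W
R_copper = L/(kA) = 0.0025/(396×17) = 3.714×10^-7 K/W
R_cast iron = L/(kA) = 0.0034/(55.8×17) = 3.584×10^-6 K/W
Sum of the known resistances R_other = 0.003385 K/W
Required total resistance R_tot = ΔT/Q_allow = 49/3080 = 0.01591 K/W
R_glass-fibre batt = R_tot − R_other = 0.01252 K/W
L = R·k·A = 0.01252×0.0436×17

L ≈ 9.28 mm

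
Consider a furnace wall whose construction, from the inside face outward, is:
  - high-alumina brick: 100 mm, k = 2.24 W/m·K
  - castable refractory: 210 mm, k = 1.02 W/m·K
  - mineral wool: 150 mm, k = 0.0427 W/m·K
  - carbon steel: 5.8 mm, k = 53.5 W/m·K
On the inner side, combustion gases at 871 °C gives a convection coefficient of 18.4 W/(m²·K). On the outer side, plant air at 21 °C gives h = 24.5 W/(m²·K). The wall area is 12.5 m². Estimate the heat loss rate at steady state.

Series thermal resistances:
R_inner film = 1/(h_i·A) = 1/(18.4×12.5) = 0.004348 K/W
R_high-alumina brick = L/(kA) = 0.1/(2.24×12.5) = 0.003571 K/W
R_castable refractory = L/(kA) = 0.21/(1.02×12.5) = 0.01647 K/W
R_mineral wool = L/(kA) = 0.15/(0.0427×12.5) = 0.281 K/W
R_carbon steel = L/(kA) = 0.0058/(53.5×12.5) = 8.673×10^-6 K/W
R_outer film = 1/(h_o·A) = 1/(24.5×12.5) = 0.003265 K/W
R_total = 0.3087 K/W
Q = ΔT / R_total = 850 / 0.3087

Q ≈ 2750 W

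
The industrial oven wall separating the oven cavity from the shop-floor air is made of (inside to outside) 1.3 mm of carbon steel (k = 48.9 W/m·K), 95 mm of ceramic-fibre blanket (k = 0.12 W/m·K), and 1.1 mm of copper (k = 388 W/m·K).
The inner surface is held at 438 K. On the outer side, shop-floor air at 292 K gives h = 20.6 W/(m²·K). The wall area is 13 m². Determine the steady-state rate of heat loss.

Q ≈ 2260 W

Series thermal resistances:
R_carbon steel = L/(kA) = 0.0013/(48.9×13) = 2.045×10^-6 K/W
R_ceramic-fibre blanket = L/(kA) = 0.095/(0.12×13) = 0.0609 K/W
R_copper = L/(kA) = 0.0011/(388×13) = 2.181×10^-7 K/W
R_outer film = 1/(h_o·A) = 1/(20.6×13) = 0.003734 K/W
R_total = 0.06463 K/W
Q = ΔT / R_total = 146 / 0.06463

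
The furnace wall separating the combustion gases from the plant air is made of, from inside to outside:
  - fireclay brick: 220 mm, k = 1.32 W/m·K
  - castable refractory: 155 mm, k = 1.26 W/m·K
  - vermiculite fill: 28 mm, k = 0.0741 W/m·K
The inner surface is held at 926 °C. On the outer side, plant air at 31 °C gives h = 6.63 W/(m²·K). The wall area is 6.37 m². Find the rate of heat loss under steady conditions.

Using the resistance-network approach (series):
R_fireclay brick = L/(kA) = 0.22/(1.32×6.37) = 0.02616 K/W
R_castable refractory = L/(kA) = 0.155/(1.26×6.37) = 0.01931 K/W
R_vermiculite fill = L/(kA) = 0.028/(0.0741×6.37) = 0.05932 K/W
R_outer film = 1/(h_o·A) = 1/(6.63×6.37) = 0.02368 K/W
R_total = 0.1285 K/W
Q = ΔT / R_total = 895 / 0.1285

Q ≈ 6970 W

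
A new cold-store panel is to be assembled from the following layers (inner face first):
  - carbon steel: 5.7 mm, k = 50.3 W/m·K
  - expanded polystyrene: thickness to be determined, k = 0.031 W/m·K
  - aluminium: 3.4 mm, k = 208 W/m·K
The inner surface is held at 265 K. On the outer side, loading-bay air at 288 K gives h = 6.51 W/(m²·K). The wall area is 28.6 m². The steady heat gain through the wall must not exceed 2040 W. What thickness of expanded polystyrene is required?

L ≈ 5.23 mm

Treating each layer as a thermal resistance in series:
R_carbon steel = L/(kA) = 0.0057/(50.3×28.6) = 3.962×10^-6 K/W
R_aluminium = L/(kA) = 0.0034/(208×28.6) = 5.715×10^-7 K/W
R_outer film = 1/(h_o·A) = 1/(6.51×28.6) = 0.005371 K/W
Sum of the known resistances R_other = 0.005376 K/W
Required total resistance R_tot = ΔT/Q_allow = 23/2040 = 0.01127 K/W
R_expanded polystyrene = R_tot − R_other = 0.005899 K/W
L = R·k·A = 0.005899×0.031×28.6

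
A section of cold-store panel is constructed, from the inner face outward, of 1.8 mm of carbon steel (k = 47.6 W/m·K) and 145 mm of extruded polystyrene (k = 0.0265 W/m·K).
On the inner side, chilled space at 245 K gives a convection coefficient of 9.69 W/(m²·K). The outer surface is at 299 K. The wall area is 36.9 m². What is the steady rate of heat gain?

Series thermal resistances:
R_inner film = 1/(h_i·A) = 1/(9.69×36.9) = 0.002797 K/W
R_carbon steel = L/(kA) = 0.0018/(47.6×36.9) = 1.025×10^-6 K/W
R_extruded polystyrene = L/(kA) = 0.145/(0.0265×36.9) = 0.1483 K/W
R_total = 0.1511 K/W
Q = ΔT / R_total = 54 / 0.1511

Q ≈ 357 W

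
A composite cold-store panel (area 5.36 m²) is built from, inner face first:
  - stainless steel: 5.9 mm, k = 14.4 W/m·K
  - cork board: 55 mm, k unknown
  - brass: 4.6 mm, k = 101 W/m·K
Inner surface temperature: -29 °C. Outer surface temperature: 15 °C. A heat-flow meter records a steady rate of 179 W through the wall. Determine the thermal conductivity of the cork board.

k ≈ 0.0418 W/(m·K)

Using the resistance-network approach (series):
R_stainless steel = L/(kA) = 0.0059/(14.4×5.36) = 7.644×10^-5 K/W
R_brass = L/(kA) = 0.0046/(101×5.36) = 8.497×10^-6 K/W
Sum of known resistances R_other = 8.494×10^-5 K/W
Total R = ΔT/Q = 44/179 = 0.2458 K/W
R_cork board = R_total − R_other = 0.2457 K/W
k = L/(R·A) = 0.055/(0.2457×5.36)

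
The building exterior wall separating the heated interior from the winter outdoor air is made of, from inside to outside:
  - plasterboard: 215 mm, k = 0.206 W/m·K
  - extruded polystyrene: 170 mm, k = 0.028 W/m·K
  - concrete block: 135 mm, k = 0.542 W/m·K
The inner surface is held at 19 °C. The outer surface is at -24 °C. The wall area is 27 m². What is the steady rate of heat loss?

Thermal resistances in series:
R_plasterboard = L/(kA) = 0.215/(0.206×27) = 0.03866 K/W
R_extruded polystyrene = L/(kA) = 0.17/(0.028×27) = 0.2249 K/W
R_concrete block = L/(kA) = 0.135/(0.542×27) = 0.009225 K/W
R_total = 0.2727 K/W
Q = ΔT / R_total = 43 / 0.2727

Q ≈ 158 W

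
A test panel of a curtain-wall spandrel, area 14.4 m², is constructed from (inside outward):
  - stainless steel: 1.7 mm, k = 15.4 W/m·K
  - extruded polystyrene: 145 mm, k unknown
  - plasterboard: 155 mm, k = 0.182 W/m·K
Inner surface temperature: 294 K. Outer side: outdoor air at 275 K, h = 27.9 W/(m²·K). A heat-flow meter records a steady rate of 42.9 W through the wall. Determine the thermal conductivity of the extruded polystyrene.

k ≈ 0.0264 W/(m·K)

Using the resistance-network approach (series):
R_stainless steel = L/(kA) = 0.0017/(15.4×14.4) = 7.666×10^-6 K/W
R_plasterboard = L/(kA) = 0.155/(0.182×14.4) = 0.05914 K/W
R_outer film = 1/(h_o·A) = 1/(27.9×14.4) = 0.002489 K/W
Sum of known resistances R_other = 0.06164 K/W
Total R = ΔT/Q = 19/42.9 = 0.4429 K/W
R_extruded polystyrene = R_total − R_other = 0.3813 K/W
k = L/(R·A) = 0.145/(0.3813×14.4)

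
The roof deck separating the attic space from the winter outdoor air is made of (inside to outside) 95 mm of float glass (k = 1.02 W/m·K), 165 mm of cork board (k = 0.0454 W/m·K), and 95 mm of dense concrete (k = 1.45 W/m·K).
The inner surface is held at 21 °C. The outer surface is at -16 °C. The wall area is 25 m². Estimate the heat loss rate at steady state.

Model the wall as resistances in series:
R_float glass = L/(kA) = 0.095/(1.02×25) = 0.003725 K/W
R_cork board = L/(kA) = 0.165/(0.0454×25) = 0.1454 K/W
R_dense concrete = L/(kA) = 0.095/(1.45×25) = 0.002621 K/W
R_total = 0.1517 K/W
Q = ΔT / R_total = 37 / 0.1517

Q ≈ 244 W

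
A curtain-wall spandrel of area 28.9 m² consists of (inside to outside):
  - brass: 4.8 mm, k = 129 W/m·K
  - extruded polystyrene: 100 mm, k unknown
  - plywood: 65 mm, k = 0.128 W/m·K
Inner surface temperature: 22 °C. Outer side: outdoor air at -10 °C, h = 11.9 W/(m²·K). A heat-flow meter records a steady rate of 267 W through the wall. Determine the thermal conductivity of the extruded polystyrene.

Treating each layer as a thermal resistance in series:
R_brass = L/(kA) = 0.0048/(129×28.9) = 1.288×10^-6 K/W
R_plywood = L/(kA) = 0.065/(0.128×28.9) = 0.01757 K/W
R_outer film = 1/(h_o·A) = 1/(11.9×28.9) = 0.002908 K/W
Sum of known resistances R_other = 0.02048 K/W
Total R = ΔT/Q = 32/267 = 0.1199 K/W
R_extruded polystyrene = R_total − R_other = 0.09937 K/W
k = L/(R·A) = 0.1/(0.09937×28.9)

k ≈ 0.0348 W/(m·K)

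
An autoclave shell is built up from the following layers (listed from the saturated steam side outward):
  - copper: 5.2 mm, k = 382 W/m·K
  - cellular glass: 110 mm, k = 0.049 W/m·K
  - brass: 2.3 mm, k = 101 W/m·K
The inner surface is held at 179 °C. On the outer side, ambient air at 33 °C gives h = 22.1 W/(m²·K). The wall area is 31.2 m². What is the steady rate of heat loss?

Series thermal resistances:
R_copper = L/(kA) = 0.0052/(382×31.2) = 4.363×10^-7 K/W
R_cellular glass = L/(kA) = 0.11/(0.049×31.2) = 0.07195 K/W
R_brass = L/(kA) = 0.0023/(101×31.2) = 7.299×10^-7 K/W
R_outer film = 1/(h_o·A) = 1/(22.1×31.2) = 0.00145 K/W
R_total = 0.0734 K/W
Q = ΔT / R_total = 146 / 0.0734

Q ≈ 1990 W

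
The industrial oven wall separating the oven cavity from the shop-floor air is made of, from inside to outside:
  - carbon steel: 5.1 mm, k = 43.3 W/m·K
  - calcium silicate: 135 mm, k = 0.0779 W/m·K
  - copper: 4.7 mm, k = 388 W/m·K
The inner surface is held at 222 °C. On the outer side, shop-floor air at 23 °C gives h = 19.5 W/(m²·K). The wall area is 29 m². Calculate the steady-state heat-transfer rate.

Model the wall as resistances in series:
R_carbon steel = L/(kA) = 0.0051/(43.3×29) = 4.061×10^-6 K/W
R_calcium silicate = L/(kA) = 0.135/(0.0779×29) = 0.05976 K/W
R_copper = L/(kA) = 0.0047/(388×29) = 4.177×10^-7 K/W
R_outer film = 1/(h_o·A) = 1/(19.5×29) = 0.001768 K/W
R_total = 0.06153 K/W
Q = ΔT / R_total = 199 / 0.06153

Q ≈ 3230 W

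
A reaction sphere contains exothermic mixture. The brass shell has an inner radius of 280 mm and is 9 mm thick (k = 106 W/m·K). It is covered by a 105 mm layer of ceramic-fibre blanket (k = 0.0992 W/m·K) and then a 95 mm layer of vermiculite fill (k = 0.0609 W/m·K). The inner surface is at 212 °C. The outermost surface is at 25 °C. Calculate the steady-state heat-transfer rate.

Radial (spherical) resistances in series:
R_brass shell = (1/0.28 − 1/0.289)/(4π×106) = 8.35×10^-5 K/W
R_ceramic-fibre blanket = (1/0.289 − 1/0.394)/(4π×0.0992) = 0.7397 K/W
R_vermiculite fill = (1/0.394 − 1/0.489)/(4π×0.0609) = 0.6443 K/W
R_total = 1.384 K/W
Q = ΔT/R_total = 187/1.384

Q ≈ 135 W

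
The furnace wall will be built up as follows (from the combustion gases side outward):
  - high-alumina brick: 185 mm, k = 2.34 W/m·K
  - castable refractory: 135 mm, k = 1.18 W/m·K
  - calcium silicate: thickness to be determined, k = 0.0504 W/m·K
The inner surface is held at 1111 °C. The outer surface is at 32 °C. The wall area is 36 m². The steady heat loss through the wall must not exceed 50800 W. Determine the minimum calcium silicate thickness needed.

Thermal resistances in series:
R_high-alumina brick = L/(kA) = 0.185/(2.34×36) = 0.002196 K/W
R_castable refractory = L/(kA) = 0.135/(1.18×36) = 0.003178 K/W
Sum of the known resistances R_other = 0.005374 K/W
Required total resistance R_tot = ΔT/Q_allow = 1079/50800 = 0.02124 K/W
R_calcium silicate = R_tot − R_other = 0.01587 K/W
L = R·k·A = 0.01587×0.0504×36

L ≈ 28.8 mm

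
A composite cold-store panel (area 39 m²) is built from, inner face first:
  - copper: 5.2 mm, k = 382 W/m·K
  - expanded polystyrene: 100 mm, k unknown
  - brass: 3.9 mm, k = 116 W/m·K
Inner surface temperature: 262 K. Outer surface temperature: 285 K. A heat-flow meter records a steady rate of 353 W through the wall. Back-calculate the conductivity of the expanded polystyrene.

k ≈ 0.0394 W/(m·K)

Series thermal resistances:
R_copper = L/(kA) = 0.0052/(382×39) = 3.49×10^-7 K/W
R_brass = L/(kA) = 0.0039/(116×39) = 8.621×10^-7 K/W
Sum of known resistances R_other = 1.211×10^-6 K/W
Total R = ΔT/Q = 23/353 = 0.06516 K/W
R_expanded polystyrene = R_total − R_other = 0.06515 K/W
k = L/(R·A) = 0.1/(0.06515×39)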